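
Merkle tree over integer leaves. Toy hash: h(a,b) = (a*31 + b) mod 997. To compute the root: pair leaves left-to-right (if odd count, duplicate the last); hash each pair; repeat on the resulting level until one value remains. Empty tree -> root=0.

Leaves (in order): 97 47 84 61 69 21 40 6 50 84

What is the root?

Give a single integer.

L0: [97, 47, 84, 61, 69, 21, 40, 6, 50, 84]
L1: h(97,47)=(97*31+47)%997=63 h(84,61)=(84*31+61)%997=671 h(69,21)=(69*31+21)%997=166 h(40,6)=(40*31+6)%997=249 h(50,84)=(50*31+84)%997=637 -> [63, 671, 166, 249, 637]
L2: h(63,671)=(63*31+671)%997=630 h(166,249)=(166*31+249)%997=410 h(637,637)=(637*31+637)%997=444 -> [630, 410, 444]
L3: h(630,410)=(630*31+410)%997=0 h(444,444)=(444*31+444)%997=250 -> [0, 250]
L4: h(0,250)=(0*31+250)%997=250 -> [250]

Answer: 250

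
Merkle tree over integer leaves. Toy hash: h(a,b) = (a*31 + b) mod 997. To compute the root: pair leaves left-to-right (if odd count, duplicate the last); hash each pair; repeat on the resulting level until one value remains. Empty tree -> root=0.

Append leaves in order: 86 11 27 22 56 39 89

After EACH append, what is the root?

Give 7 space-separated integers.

Answer: 86 683 103 98 562 18 94

Derivation:
After append 86 (leaves=[86]):
  L0: [86]
  root=86
After append 11 (leaves=[86, 11]):
  L0: [86, 11]
  L1: h(86,11)=(86*31+11)%997=683 -> [683]
  root=683
After append 27 (leaves=[86, 11, 27]):
  L0: [86, 11, 27]
  L1: h(86,11)=(86*31+11)%997=683 h(27,27)=(27*31+27)%997=864 -> [683, 864]
  L2: h(683,864)=(683*31+864)%997=103 -> [103]
  root=103
After append 22 (leaves=[86, 11, 27, 22]):
  L0: [86, 11, 27, 22]
  L1: h(86,11)=(86*31+11)%997=683 h(27,22)=(27*31+22)%997=859 -> [683, 859]
  L2: h(683,859)=(683*31+859)%997=98 -> [98]
  root=98
After append 56 (leaves=[86, 11, 27, 22, 56]):
  L0: [86, 11, 27, 22, 56]
  L1: h(86,11)=(86*31+11)%997=683 h(27,22)=(27*31+22)%997=859 h(56,56)=(56*31+56)%997=795 -> [683, 859, 795]
  L2: h(683,859)=(683*31+859)%997=98 h(795,795)=(795*31+795)%997=515 -> [98, 515]
  L3: h(98,515)=(98*31+515)%997=562 -> [562]
  root=562
After append 39 (leaves=[86, 11, 27, 22, 56, 39]):
  L0: [86, 11, 27, 22, 56, 39]
  L1: h(86,11)=(86*31+11)%997=683 h(27,22)=(27*31+22)%997=859 h(56,39)=(56*31+39)%997=778 -> [683, 859, 778]
  L2: h(683,859)=(683*31+859)%997=98 h(778,778)=(778*31+778)%997=968 -> [98, 968]
  L3: h(98,968)=(98*31+968)%997=18 -> [18]
  root=18
After append 89 (leaves=[86, 11, 27, 22, 56, 39, 89]):
  L0: [86, 11, 27, 22, 56, 39, 89]
  L1: h(86,11)=(86*31+11)%997=683 h(27,22)=(27*31+22)%997=859 h(56,39)=(56*31+39)%997=778 h(89,89)=(89*31+89)%997=854 -> [683, 859, 778, 854]
  L2: h(683,859)=(683*31+859)%997=98 h(778,854)=(778*31+854)%997=47 -> [98, 47]
  L3: h(98,47)=(98*31+47)%997=94 -> [94]
  root=94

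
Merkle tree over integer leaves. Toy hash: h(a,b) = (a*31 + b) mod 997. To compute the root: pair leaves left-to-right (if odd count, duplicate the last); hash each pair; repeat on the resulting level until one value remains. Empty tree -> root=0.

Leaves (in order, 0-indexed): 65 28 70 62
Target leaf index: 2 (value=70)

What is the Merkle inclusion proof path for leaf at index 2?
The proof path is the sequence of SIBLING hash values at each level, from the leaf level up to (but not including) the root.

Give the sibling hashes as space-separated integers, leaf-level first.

Answer: 62 49

Derivation:
L0 (leaves): [65, 28, 70, 62], target index=2
L1: h(65,28)=(65*31+28)%997=49 [pair 0] h(70,62)=(70*31+62)%997=238 [pair 1] -> [49, 238]
  Sibling for proof at L0: 62
L2: h(49,238)=(49*31+238)%997=760 [pair 0] -> [760]
  Sibling for proof at L1: 49
Root: 760
Proof path (sibling hashes from leaf to root): [62, 49]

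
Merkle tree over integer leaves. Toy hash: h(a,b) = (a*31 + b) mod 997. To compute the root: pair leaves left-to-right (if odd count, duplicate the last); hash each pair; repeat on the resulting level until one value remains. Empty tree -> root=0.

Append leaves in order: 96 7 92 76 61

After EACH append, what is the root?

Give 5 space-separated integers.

Answer: 96 989 702 686 979

Derivation:
After append 96 (leaves=[96]):
  L0: [96]
  root=96
After append 7 (leaves=[96, 7]):
  L0: [96, 7]
  L1: h(96,7)=(96*31+7)%997=989 -> [989]
  root=989
After append 92 (leaves=[96, 7, 92]):
  L0: [96, 7, 92]
  L1: h(96,7)=(96*31+7)%997=989 h(92,92)=(92*31+92)%997=950 -> [989, 950]
  L2: h(989,950)=(989*31+950)%997=702 -> [702]
  root=702
After append 76 (leaves=[96, 7, 92, 76]):
  L0: [96, 7, 92, 76]
  L1: h(96,7)=(96*31+7)%997=989 h(92,76)=(92*31+76)%997=934 -> [989, 934]
  L2: h(989,934)=(989*31+934)%997=686 -> [686]
  root=686
After append 61 (leaves=[96, 7, 92, 76, 61]):
  L0: [96, 7, 92, 76, 61]
  L1: h(96,7)=(96*31+7)%997=989 h(92,76)=(92*31+76)%997=934 h(61,61)=(61*31+61)%997=955 -> [989, 934, 955]
  L2: h(989,934)=(989*31+934)%997=686 h(955,955)=(955*31+955)%997=650 -> [686, 650]
  L3: h(686,650)=(686*31+650)%997=979 -> [979]
  root=979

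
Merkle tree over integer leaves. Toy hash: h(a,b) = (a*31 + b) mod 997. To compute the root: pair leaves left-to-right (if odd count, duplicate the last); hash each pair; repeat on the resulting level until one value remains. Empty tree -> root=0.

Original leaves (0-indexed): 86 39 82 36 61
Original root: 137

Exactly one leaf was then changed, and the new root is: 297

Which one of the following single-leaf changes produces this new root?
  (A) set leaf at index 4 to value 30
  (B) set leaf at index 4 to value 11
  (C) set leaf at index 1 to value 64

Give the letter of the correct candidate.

Answer: A

Derivation:
Original leaves: [86, 39, 82, 36, 61]
Target new root: 297
Try each candidate change and compute the resulting root:
Candidate A: set leaf[4] = 30 -> leaves = [86, 39, 82, 36, 30]
  L0: [86, 39, 82, 36, 30]
  L1: h(86,39)=(86*31+39)%997=711 h(82,36)=(82*31+36)%997=584 h(30,30)=(30*31+30)%997=960 -> [711, 584, 960]
  L2: h(711,584)=(711*31+584)%997=691 h(960,960)=(960*31+960)%997=810 -> [691, 810]
  L3: h(691,810)=(691*31+810)%997=297 -> [297]
  root = 297 == target 297  ** MATCH **
Candidate B: set leaf[4] = 11 -> leaves = [86, 39, 82, 36, 11]
  L0: [86, 39, 82, 36, 11]
  L1: h(86,39)=(86*31+39)%997=711 h(82,36)=(82*31+36)%997=584 h(11,11)=(11*31+11)%997=352 -> [711, 584, 352]
  L2: h(711,584)=(711*31+584)%997=691 h(352,352)=(352*31+352)%997=297 -> [691, 297]
  L3: h(691,297)=(691*31+297)%997=781 -> [781]
  root = 781 != target 297
Candidate C: set leaf[1] = 64 -> leaves = [86, 64, 82, 36, 61]
  L0: [86, 64, 82, 36, 61]
  L1: h(86,64)=(86*31+64)%997=736 h(82,36)=(82*31+36)%997=584 h(61,61)=(61*31+61)%997=955 -> [736, 584, 955]
  L2: h(736,584)=(736*31+584)%997=469 h(955,955)=(955*31+955)%997=650 -> [469, 650]
  L3: h(469,650)=(469*31+650)%997=234 -> [234]
  root = 234 != target 297
Candidate A produces the target root.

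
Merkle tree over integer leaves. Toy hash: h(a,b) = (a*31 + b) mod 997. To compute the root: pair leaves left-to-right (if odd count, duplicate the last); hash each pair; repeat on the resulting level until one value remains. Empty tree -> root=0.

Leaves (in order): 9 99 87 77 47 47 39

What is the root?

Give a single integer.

Answer: 618

Derivation:
L0: [9, 99, 87, 77, 47, 47, 39]
L1: h(9,99)=(9*31+99)%997=378 h(87,77)=(87*31+77)%997=780 h(47,47)=(47*31+47)%997=507 h(39,39)=(39*31+39)%997=251 -> [378, 780, 507, 251]
L2: h(378,780)=(378*31+780)%997=534 h(507,251)=(507*31+251)%997=16 -> [534, 16]
L3: h(534,16)=(534*31+16)%997=618 -> [618]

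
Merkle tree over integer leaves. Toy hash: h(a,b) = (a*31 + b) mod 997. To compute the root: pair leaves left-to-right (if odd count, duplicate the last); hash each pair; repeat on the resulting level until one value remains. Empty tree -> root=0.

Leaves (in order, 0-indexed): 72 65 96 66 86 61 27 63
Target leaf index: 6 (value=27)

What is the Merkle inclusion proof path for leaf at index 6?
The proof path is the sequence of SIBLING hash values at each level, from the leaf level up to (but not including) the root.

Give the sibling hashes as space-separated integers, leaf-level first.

L0 (leaves): [72, 65, 96, 66, 86, 61, 27, 63], target index=6
L1: h(72,65)=(72*31+65)%997=303 [pair 0] h(96,66)=(96*31+66)%997=51 [pair 1] h(86,61)=(86*31+61)%997=733 [pair 2] h(27,63)=(27*31+63)%997=900 [pair 3] -> [303, 51, 733, 900]
  Sibling for proof at L0: 63
L2: h(303,51)=(303*31+51)%997=471 [pair 0] h(733,900)=(733*31+900)%997=692 [pair 1] -> [471, 692]
  Sibling for proof at L1: 733
L3: h(471,692)=(471*31+692)%997=338 [pair 0] -> [338]
  Sibling for proof at L2: 471
Root: 338
Proof path (sibling hashes from leaf to root): [63, 733, 471]

Answer: 63 733 471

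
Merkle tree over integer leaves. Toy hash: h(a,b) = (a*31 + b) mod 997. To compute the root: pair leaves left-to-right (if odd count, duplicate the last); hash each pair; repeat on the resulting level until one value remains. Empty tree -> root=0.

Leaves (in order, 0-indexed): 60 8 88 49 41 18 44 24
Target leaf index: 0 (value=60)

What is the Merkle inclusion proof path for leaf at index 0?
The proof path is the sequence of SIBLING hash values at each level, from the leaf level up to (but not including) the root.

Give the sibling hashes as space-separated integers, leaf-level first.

Answer: 8 783 470

Derivation:
L0 (leaves): [60, 8, 88, 49, 41, 18, 44, 24], target index=0
L1: h(60,8)=(60*31+8)%997=871 [pair 0] h(88,49)=(88*31+49)%997=783 [pair 1] h(41,18)=(41*31+18)%997=292 [pair 2] h(44,24)=(44*31+24)%997=391 [pair 3] -> [871, 783, 292, 391]
  Sibling for proof at L0: 8
L2: h(871,783)=(871*31+783)%997=865 [pair 0] h(292,391)=(292*31+391)%997=470 [pair 1] -> [865, 470]
  Sibling for proof at L1: 783
L3: h(865,470)=(865*31+470)%997=366 [pair 0] -> [366]
  Sibling for proof at L2: 470
Root: 366
Proof path (sibling hashes from leaf to root): [8, 783, 470]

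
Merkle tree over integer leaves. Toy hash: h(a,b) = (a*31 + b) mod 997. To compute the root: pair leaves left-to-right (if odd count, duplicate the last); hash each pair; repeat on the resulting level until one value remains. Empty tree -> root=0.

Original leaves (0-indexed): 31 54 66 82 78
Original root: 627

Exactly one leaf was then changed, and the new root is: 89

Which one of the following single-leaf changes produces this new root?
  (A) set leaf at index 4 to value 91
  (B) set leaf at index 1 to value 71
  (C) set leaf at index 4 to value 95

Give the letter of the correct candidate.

Answer: C

Derivation:
Original leaves: [31, 54, 66, 82, 78]
Target new root: 89
Try each candidate change and compute the resulting root:
Candidate A: set leaf[4] = 91 -> leaves = [31, 54, 66, 82, 91]
  L0: [31, 54, 66, 82, 91]
  L1: h(31,54)=(31*31+54)%997=18 h(66,82)=(66*31+82)%997=134 h(91,91)=(91*31+91)%997=918 -> [18, 134, 918]
  L2: h(18,134)=(18*31+134)%997=692 h(918,918)=(918*31+918)%997=463 -> [692, 463]
  L3: h(692,463)=(692*31+463)%997=978 -> [978]
  root = 978 != target 89
Candidate B: set leaf[1] = 71 -> leaves = [31, 71, 66, 82, 78]
  L0: [31, 71, 66, 82, 78]
  L1: h(31,71)=(31*31+71)%997=35 h(66,82)=(66*31+82)%997=134 h(78,78)=(78*31+78)%997=502 -> [35, 134, 502]
  L2: h(35,134)=(35*31+134)%997=222 h(502,502)=(502*31+502)%997=112 -> [222, 112]
  L3: h(222,112)=(222*31+112)%997=15 -> [15]
  root = 15 != target 89
Candidate C: set leaf[4] = 95 -> leaves = [31, 54, 66, 82, 95]
  L0: [31, 54, 66, 82, 95]
  L1: h(31,54)=(31*31+54)%997=18 h(66,82)=(66*31+82)%997=134 h(95,95)=(95*31+95)%997=49 -> [18, 134, 49]
  L2: h(18,134)=(18*31+134)%997=692 h(49,49)=(49*31+49)%997=571 -> [692, 571]
  L3: h(692,571)=(692*31+571)%997=89 -> [89]
  root = 89 == target 89  ** MATCH **
Candidate C produces the target root.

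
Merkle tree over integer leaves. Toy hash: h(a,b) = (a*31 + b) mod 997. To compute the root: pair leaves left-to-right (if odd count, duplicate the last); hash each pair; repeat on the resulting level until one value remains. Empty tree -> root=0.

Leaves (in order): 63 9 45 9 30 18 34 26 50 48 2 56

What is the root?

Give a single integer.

L0: [63, 9, 45, 9, 30, 18, 34, 26, 50, 48, 2, 56]
L1: h(63,9)=(63*31+9)%997=965 h(45,9)=(45*31+9)%997=407 h(30,18)=(30*31+18)%997=948 h(34,26)=(34*31+26)%997=83 h(50,48)=(50*31+48)%997=601 h(2,56)=(2*31+56)%997=118 -> [965, 407, 948, 83, 601, 118]
L2: h(965,407)=(965*31+407)%997=412 h(948,83)=(948*31+83)%997=558 h(601,118)=(601*31+118)%997=803 -> [412, 558, 803]
L3: h(412,558)=(412*31+558)%997=369 h(803,803)=(803*31+803)%997=771 -> [369, 771]
L4: h(369,771)=(369*31+771)%997=246 -> [246]

Answer: 246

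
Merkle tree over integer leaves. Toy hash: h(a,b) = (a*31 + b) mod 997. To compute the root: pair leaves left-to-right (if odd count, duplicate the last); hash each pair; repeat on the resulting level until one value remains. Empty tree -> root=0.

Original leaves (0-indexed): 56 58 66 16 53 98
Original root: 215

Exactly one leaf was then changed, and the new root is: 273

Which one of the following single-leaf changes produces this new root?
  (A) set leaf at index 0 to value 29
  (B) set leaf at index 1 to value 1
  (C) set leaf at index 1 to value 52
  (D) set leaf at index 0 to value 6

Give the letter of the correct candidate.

Answer: B

Derivation:
Original leaves: [56, 58, 66, 16, 53, 98]
Target new root: 273
Try each candidate change and compute the resulting root:
Candidate A: set leaf[0] = 29 -> leaves = [29, 58, 66, 16, 53, 98]
  L0: [29, 58, 66, 16, 53, 98]
  L1: h(29,58)=(29*31+58)%997=957 h(66,16)=(66*31+16)%997=68 h(53,98)=(53*31+98)%997=744 -> [957, 68, 744]
  L2: h(957,68)=(957*31+68)%997=822 h(744,744)=(744*31+744)%997=877 -> [822, 877]
  L3: h(822,877)=(822*31+877)%997=437 -> [437]
  root = 437 != target 273
Candidate B: set leaf[1] = 1 -> leaves = [56, 1, 66, 16, 53, 98]
  L0: [56, 1, 66, 16, 53, 98]
  L1: h(56,1)=(56*31+1)%997=740 h(66,16)=(66*31+16)%997=68 h(53,98)=(53*31+98)%997=744 -> [740, 68, 744]
  L2: h(740,68)=(740*31+68)%997=77 h(744,744)=(744*31+744)%997=877 -> [77, 877]
  L3: h(77,877)=(77*31+877)%997=273 -> [273]
  root = 273 == target 273  ** MATCH **
Candidate C: set leaf[1] = 52 -> leaves = [56, 52, 66, 16, 53, 98]
  L0: [56, 52, 66, 16, 53, 98]
  L1: h(56,52)=(56*31+52)%997=791 h(66,16)=(66*31+16)%997=68 h(53,98)=(53*31+98)%997=744 -> [791, 68, 744]
  L2: h(791,68)=(791*31+68)%997=661 h(744,744)=(744*31+744)%997=877 -> [661, 877]
  L3: h(661,877)=(661*31+877)%997=431 -> [431]
  root = 431 != target 273
Candidate D: set leaf[0] = 6 -> leaves = [6, 58, 66, 16, 53, 98]
  L0: [6, 58, 66, 16, 53, 98]
  L1: h(6,58)=(6*31+58)%997=244 h(66,16)=(66*31+16)%997=68 h(53,98)=(53*31+98)%997=744 -> [244, 68, 744]
  L2: h(244,68)=(244*31+68)%997=653 h(744,744)=(744*31+744)%997=877 -> [653, 877]
  L3: h(653,877)=(653*31+877)%997=183 -> [183]
  root = 183 != target 273
Candidate B produces the target root.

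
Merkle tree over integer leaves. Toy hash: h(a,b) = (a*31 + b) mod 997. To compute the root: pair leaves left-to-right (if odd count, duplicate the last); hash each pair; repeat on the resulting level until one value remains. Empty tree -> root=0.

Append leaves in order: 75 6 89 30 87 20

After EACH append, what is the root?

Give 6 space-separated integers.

Answer: 75 337 334 275 904 754

Derivation:
After append 75 (leaves=[75]):
  L0: [75]
  root=75
After append 6 (leaves=[75, 6]):
  L0: [75, 6]
  L1: h(75,6)=(75*31+6)%997=337 -> [337]
  root=337
After append 89 (leaves=[75, 6, 89]):
  L0: [75, 6, 89]
  L1: h(75,6)=(75*31+6)%997=337 h(89,89)=(89*31+89)%997=854 -> [337, 854]
  L2: h(337,854)=(337*31+854)%997=334 -> [334]
  root=334
After append 30 (leaves=[75, 6, 89, 30]):
  L0: [75, 6, 89, 30]
  L1: h(75,6)=(75*31+6)%997=337 h(89,30)=(89*31+30)%997=795 -> [337, 795]
  L2: h(337,795)=(337*31+795)%997=275 -> [275]
  root=275
After append 87 (leaves=[75, 6, 89, 30, 87]):
  L0: [75, 6, 89, 30, 87]
  L1: h(75,6)=(75*31+6)%997=337 h(89,30)=(89*31+30)%997=795 h(87,87)=(87*31+87)%997=790 -> [337, 795, 790]
  L2: h(337,795)=(337*31+795)%997=275 h(790,790)=(790*31+790)%997=355 -> [275, 355]
  L3: h(275,355)=(275*31+355)%997=904 -> [904]
  root=904
After append 20 (leaves=[75, 6, 89, 30, 87, 20]):
  L0: [75, 6, 89, 30, 87, 20]
  L1: h(75,6)=(75*31+6)%997=337 h(89,30)=(89*31+30)%997=795 h(87,20)=(87*31+20)%997=723 -> [337, 795, 723]
  L2: h(337,795)=(337*31+795)%997=275 h(723,723)=(723*31+723)%997=205 -> [275, 205]
  L3: h(275,205)=(275*31+205)%997=754 -> [754]
  root=754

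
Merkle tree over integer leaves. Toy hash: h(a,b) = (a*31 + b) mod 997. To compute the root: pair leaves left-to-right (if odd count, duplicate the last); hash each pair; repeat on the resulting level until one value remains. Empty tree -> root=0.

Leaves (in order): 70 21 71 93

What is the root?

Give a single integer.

Answer: 425

Derivation:
L0: [70, 21, 71, 93]
L1: h(70,21)=(70*31+21)%997=197 h(71,93)=(71*31+93)%997=300 -> [197, 300]
L2: h(197,300)=(197*31+300)%997=425 -> [425]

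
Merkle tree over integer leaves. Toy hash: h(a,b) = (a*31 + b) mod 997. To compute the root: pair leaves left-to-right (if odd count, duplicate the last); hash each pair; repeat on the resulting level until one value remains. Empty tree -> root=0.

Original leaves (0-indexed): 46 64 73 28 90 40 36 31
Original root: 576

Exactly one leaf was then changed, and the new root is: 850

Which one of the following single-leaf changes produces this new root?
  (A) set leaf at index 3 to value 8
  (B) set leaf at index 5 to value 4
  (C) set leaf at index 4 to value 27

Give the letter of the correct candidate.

Original leaves: [46, 64, 73, 28, 90, 40, 36, 31]
Target new root: 850
Try each candidate change and compute the resulting root:
Candidate A: set leaf[3] = 8 -> leaves = [46, 64, 73, 8, 90, 40, 36, 31]
  L0: [46, 64, 73, 8, 90, 40, 36, 31]
  L1: h(46,64)=(46*31+64)%997=493 h(73,8)=(73*31+8)%997=277 h(90,40)=(90*31+40)%997=836 h(36,31)=(36*31+31)%997=150 -> [493, 277, 836, 150]
  L2: h(493,277)=(493*31+277)%997=605 h(836,150)=(836*31+150)%997=144 -> [605, 144]
  L3: h(605,144)=(605*31+144)%997=953 -> [953]
  root = 953 != target 850
Candidate B: set leaf[5] = 4 -> leaves = [46, 64, 73, 28, 90, 4, 36, 31]
  L0: [46, 64, 73, 28, 90, 4, 36, 31]
  L1: h(46,64)=(46*31+64)%997=493 h(73,28)=(73*31+28)%997=297 h(90,4)=(90*31+4)%997=800 h(36,31)=(36*31+31)%997=150 -> [493, 297, 800, 150]
  L2: h(493,297)=(493*31+297)%997=625 h(800,150)=(800*31+150)%997=25 -> [625, 25]
  L3: h(625,25)=(625*31+25)%997=457 -> [457]
  root = 457 != target 850
Candidate C: set leaf[4] = 27 -> leaves = [46, 64, 73, 28, 27, 40, 36, 31]
  L0: [46, 64, 73, 28, 27, 40, 36, 31]
  L1: h(46,64)=(46*31+64)%997=493 h(73,28)=(73*31+28)%997=297 h(27,40)=(27*31+40)%997=877 h(36,31)=(36*31+31)%997=150 -> [493, 297, 877, 150]
  L2: h(493,297)=(493*31+297)%997=625 h(877,150)=(877*31+150)%997=418 -> [625, 418]
  L3: h(625,418)=(625*31+418)%997=850 -> [850]
  root = 850 == target 850  ** MATCH **
Candidate C produces the target root.

Answer: C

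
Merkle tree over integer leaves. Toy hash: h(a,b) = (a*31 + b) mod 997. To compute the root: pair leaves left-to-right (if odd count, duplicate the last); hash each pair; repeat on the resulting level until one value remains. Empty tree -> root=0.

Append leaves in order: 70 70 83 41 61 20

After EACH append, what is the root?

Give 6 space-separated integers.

After append 70 (leaves=[70]):
  L0: [70]
  root=70
After append 70 (leaves=[70, 70]):
  L0: [70, 70]
  L1: h(70,70)=(70*31+70)%997=246 -> [246]
  root=246
After append 83 (leaves=[70, 70, 83]):
  L0: [70, 70, 83]
  L1: h(70,70)=(70*31+70)%997=246 h(83,83)=(83*31+83)%997=662 -> [246, 662]
  L2: h(246,662)=(246*31+662)%997=312 -> [312]
  root=312
After append 41 (leaves=[70, 70, 83, 41]):
  L0: [70, 70, 83, 41]
  L1: h(70,70)=(70*31+70)%997=246 h(83,41)=(83*31+41)%997=620 -> [246, 620]
  L2: h(246,620)=(246*31+620)%997=270 -> [270]
  root=270
After append 61 (leaves=[70, 70, 83, 41, 61]):
  L0: [70, 70, 83, 41, 61]
  L1: h(70,70)=(70*31+70)%997=246 h(83,41)=(83*31+41)%997=620 h(61,61)=(61*31+61)%997=955 -> [246, 620, 955]
  L2: h(246,620)=(246*31+620)%997=270 h(955,955)=(955*31+955)%997=650 -> [270, 650]
  L3: h(270,650)=(270*31+650)%997=47 -> [47]
  root=47
After append 20 (leaves=[70, 70, 83, 41, 61, 20]):
  L0: [70, 70, 83, 41, 61, 20]
  L1: h(70,70)=(70*31+70)%997=246 h(83,41)=(83*31+41)%997=620 h(61,20)=(61*31+20)%997=914 -> [246, 620, 914]
  L2: h(246,620)=(246*31+620)%997=270 h(914,914)=(914*31+914)%997=335 -> [270, 335]
  L3: h(270,335)=(270*31+335)%997=729 -> [729]
  root=729

Answer: 70 246 312 270 47 729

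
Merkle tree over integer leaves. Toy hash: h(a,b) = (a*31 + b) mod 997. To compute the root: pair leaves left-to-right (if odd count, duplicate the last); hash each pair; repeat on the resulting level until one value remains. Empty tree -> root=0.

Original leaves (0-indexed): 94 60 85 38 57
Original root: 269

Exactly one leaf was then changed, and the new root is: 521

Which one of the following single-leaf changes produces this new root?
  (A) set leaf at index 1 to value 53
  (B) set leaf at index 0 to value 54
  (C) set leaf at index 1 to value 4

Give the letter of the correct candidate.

Answer: A

Derivation:
Original leaves: [94, 60, 85, 38, 57]
Target new root: 521
Try each candidate change and compute the resulting root:
Candidate A: set leaf[1] = 53 -> leaves = [94, 53, 85, 38, 57]
  L0: [94, 53, 85, 38, 57]
  L1: h(94,53)=(94*31+53)%997=973 h(85,38)=(85*31+38)%997=679 h(57,57)=(57*31+57)%997=827 -> [973, 679, 827]
  L2: h(973,679)=(973*31+679)%997=932 h(827,827)=(827*31+827)%997=542 -> [932, 542]
  L3: h(932,542)=(932*31+542)%997=521 -> [521]
  root = 521 == target 521  ** MATCH **
Candidate B: set leaf[0] = 54 -> leaves = [54, 60, 85, 38, 57]
  L0: [54, 60, 85, 38, 57]
  L1: h(54,60)=(54*31+60)%997=737 h(85,38)=(85*31+38)%997=679 h(57,57)=(57*31+57)%997=827 -> [737, 679, 827]
  L2: h(737,679)=(737*31+679)%997=595 h(827,827)=(827*31+827)%997=542 -> [595, 542]
  L3: h(595,542)=(595*31+542)%997=44 -> [44]
  root = 44 != target 521
Candidate C: set leaf[1] = 4 -> leaves = [94, 4, 85, 38, 57]
  L0: [94, 4, 85, 38, 57]
  L1: h(94,4)=(94*31+4)%997=924 h(85,38)=(85*31+38)%997=679 h(57,57)=(57*31+57)%997=827 -> [924, 679, 827]
  L2: h(924,679)=(924*31+679)%997=410 h(827,827)=(827*31+827)%997=542 -> [410, 542]
  L3: h(410,542)=(410*31+542)%997=291 -> [291]
  root = 291 != target 521
Candidate A produces the target root.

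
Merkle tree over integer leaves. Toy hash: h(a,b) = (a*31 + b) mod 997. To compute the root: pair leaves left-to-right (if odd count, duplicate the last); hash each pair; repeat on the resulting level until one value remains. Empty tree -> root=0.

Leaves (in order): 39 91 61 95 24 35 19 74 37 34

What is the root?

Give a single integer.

Answer: 591

Derivation:
L0: [39, 91, 61, 95, 24, 35, 19, 74, 37, 34]
L1: h(39,91)=(39*31+91)%997=303 h(61,95)=(61*31+95)%997=989 h(24,35)=(24*31+35)%997=779 h(19,74)=(19*31+74)%997=663 h(37,34)=(37*31+34)%997=184 -> [303, 989, 779, 663, 184]
L2: h(303,989)=(303*31+989)%997=412 h(779,663)=(779*31+663)%997=884 h(184,184)=(184*31+184)%997=903 -> [412, 884, 903]
L3: h(412,884)=(412*31+884)%997=695 h(903,903)=(903*31+903)%997=980 -> [695, 980]
L4: h(695,980)=(695*31+980)%997=591 -> [591]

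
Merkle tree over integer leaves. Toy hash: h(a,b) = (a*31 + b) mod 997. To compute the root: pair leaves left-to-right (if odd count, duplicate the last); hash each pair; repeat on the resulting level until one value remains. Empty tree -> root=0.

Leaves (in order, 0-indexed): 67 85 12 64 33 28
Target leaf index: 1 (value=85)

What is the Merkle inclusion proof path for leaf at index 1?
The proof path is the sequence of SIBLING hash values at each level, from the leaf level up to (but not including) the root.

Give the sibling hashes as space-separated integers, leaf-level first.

L0 (leaves): [67, 85, 12, 64, 33, 28], target index=1
L1: h(67,85)=(67*31+85)%997=168 [pair 0] h(12,64)=(12*31+64)%997=436 [pair 1] h(33,28)=(33*31+28)%997=54 [pair 2] -> [168, 436, 54]
  Sibling for proof at L0: 67
L2: h(168,436)=(168*31+436)%997=659 [pair 0] h(54,54)=(54*31+54)%997=731 [pair 1] -> [659, 731]
  Sibling for proof at L1: 436
L3: h(659,731)=(659*31+731)%997=223 [pair 0] -> [223]
  Sibling for proof at L2: 731
Root: 223
Proof path (sibling hashes from leaf to root): [67, 436, 731]

Answer: 67 436 731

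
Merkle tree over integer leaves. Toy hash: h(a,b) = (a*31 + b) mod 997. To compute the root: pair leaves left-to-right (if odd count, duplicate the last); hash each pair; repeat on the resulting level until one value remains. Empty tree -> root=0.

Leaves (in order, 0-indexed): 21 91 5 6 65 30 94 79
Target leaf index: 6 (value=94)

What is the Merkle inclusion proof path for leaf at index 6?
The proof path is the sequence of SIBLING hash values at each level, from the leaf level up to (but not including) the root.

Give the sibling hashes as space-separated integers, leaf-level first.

L0 (leaves): [21, 91, 5, 6, 65, 30, 94, 79], target index=6
L1: h(21,91)=(21*31+91)%997=742 [pair 0] h(5,6)=(5*31+6)%997=161 [pair 1] h(65,30)=(65*31+30)%997=51 [pair 2] h(94,79)=(94*31+79)%997=2 [pair 3] -> [742, 161, 51, 2]
  Sibling for proof at L0: 79
L2: h(742,161)=(742*31+161)%997=232 [pair 0] h(51,2)=(51*31+2)%997=586 [pair 1] -> [232, 586]
  Sibling for proof at L1: 51
L3: h(232,586)=(232*31+586)%997=799 [pair 0] -> [799]
  Sibling for proof at L2: 232
Root: 799
Proof path (sibling hashes from leaf to root): [79, 51, 232]

Answer: 79 51 232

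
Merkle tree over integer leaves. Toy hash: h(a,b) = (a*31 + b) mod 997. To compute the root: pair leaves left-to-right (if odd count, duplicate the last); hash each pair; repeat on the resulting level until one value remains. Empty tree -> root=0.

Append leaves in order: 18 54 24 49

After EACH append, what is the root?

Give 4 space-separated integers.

Answer: 18 612 797 822

Derivation:
After append 18 (leaves=[18]):
  L0: [18]
  root=18
After append 54 (leaves=[18, 54]):
  L0: [18, 54]
  L1: h(18,54)=(18*31+54)%997=612 -> [612]
  root=612
After append 24 (leaves=[18, 54, 24]):
  L0: [18, 54, 24]
  L1: h(18,54)=(18*31+54)%997=612 h(24,24)=(24*31+24)%997=768 -> [612, 768]
  L2: h(612,768)=(612*31+768)%997=797 -> [797]
  root=797
After append 49 (leaves=[18, 54, 24, 49]):
  L0: [18, 54, 24, 49]
  L1: h(18,54)=(18*31+54)%997=612 h(24,49)=(24*31+49)%997=793 -> [612, 793]
  L2: h(612,793)=(612*31+793)%997=822 -> [822]
  root=822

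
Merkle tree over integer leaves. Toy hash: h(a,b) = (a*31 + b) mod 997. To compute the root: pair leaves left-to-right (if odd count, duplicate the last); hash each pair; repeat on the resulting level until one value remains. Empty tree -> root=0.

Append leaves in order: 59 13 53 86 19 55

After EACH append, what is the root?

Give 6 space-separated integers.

After append 59 (leaves=[59]):
  L0: [59]
  root=59
After append 13 (leaves=[59, 13]):
  L0: [59, 13]
  L1: h(59,13)=(59*31+13)%997=845 -> [845]
  root=845
After append 53 (leaves=[59, 13, 53]):
  L0: [59, 13, 53]
  L1: h(59,13)=(59*31+13)%997=845 h(53,53)=(53*31+53)%997=699 -> [845, 699]
  L2: h(845,699)=(845*31+699)%997=972 -> [972]
  root=972
After append 86 (leaves=[59, 13, 53, 86]):
  L0: [59, 13, 53, 86]
  L1: h(59,13)=(59*31+13)%997=845 h(53,86)=(53*31+86)%997=732 -> [845, 732]
  L2: h(845,732)=(845*31+732)%997=8 -> [8]
  root=8
After append 19 (leaves=[59, 13, 53, 86, 19]):
  L0: [59, 13, 53, 86, 19]
  L1: h(59,13)=(59*31+13)%997=845 h(53,86)=(53*31+86)%997=732 h(19,19)=(19*31+19)%997=608 -> [845, 732, 608]
  L2: h(845,732)=(845*31+732)%997=8 h(608,608)=(608*31+608)%997=513 -> [8, 513]
  L3: h(8,513)=(8*31+513)%997=761 -> [761]
  root=761
After append 55 (leaves=[59, 13, 53, 86, 19, 55]):
  L0: [59, 13, 53, 86, 19, 55]
  L1: h(59,13)=(59*31+13)%997=845 h(53,86)=(53*31+86)%997=732 h(19,55)=(19*31+55)%997=644 -> [845, 732, 644]
  L2: h(845,732)=(845*31+732)%997=8 h(644,644)=(644*31+644)%997=668 -> [8, 668]
  L3: h(8,668)=(8*31+668)%997=916 -> [916]
  root=916

Answer: 59 845 972 8 761 916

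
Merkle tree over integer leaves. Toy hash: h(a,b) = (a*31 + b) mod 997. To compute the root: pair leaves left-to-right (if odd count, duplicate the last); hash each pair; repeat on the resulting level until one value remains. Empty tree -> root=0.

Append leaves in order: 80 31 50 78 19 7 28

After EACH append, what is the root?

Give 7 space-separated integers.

Answer: 80 517 678 706 465 81 381

Derivation:
After append 80 (leaves=[80]):
  L0: [80]
  root=80
After append 31 (leaves=[80, 31]):
  L0: [80, 31]
  L1: h(80,31)=(80*31+31)%997=517 -> [517]
  root=517
After append 50 (leaves=[80, 31, 50]):
  L0: [80, 31, 50]
  L1: h(80,31)=(80*31+31)%997=517 h(50,50)=(50*31+50)%997=603 -> [517, 603]
  L2: h(517,603)=(517*31+603)%997=678 -> [678]
  root=678
After append 78 (leaves=[80, 31, 50, 78]):
  L0: [80, 31, 50, 78]
  L1: h(80,31)=(80*31+31)%997=517 h(50,78)=(50*31+78)%997=631 -> [517, 631]
  L2: h(517,631)=(517*31+631)%997=706 -> [706]
  root=706
After append 19 (leaves=[80, 31, 50, 78, 19]):
  L0: [80, 31, 50, 78, 19]
  L1: h(80,31)=(80*31+31)%997=517 h(50,78)=(50*31+78)%997=631 h(19,19)=(19*31+19)%997=608 -> [517, 631, 608]
  L2: h(517,631)=(517*31+631)%997=706 h(608,608)=(608*31+608)%997=513 -> [706, 513]
  L3: h(706,513)=(706*31+513)%997=465 -> [465]
  root=465
After append 7 (leaves=[80, 31, 50, 78, 19, 7]):
  L0: [80, 31, 50, 78, 19, 7]
  L1: h(80,31)=(80*31+31)%997=517 h(50,78)=(50*31+78)%997=631 h(19,7)=(19*31+7)%997=596 -> [517, 631, 596]
  L2: h(517,631)=(517*31+631)%997=706 h(596,596)=(596*31+596)%997=129 -> [706, 129]
  L3: h(706,129)=(706*31+129)%997=81 -> [81]
  root=81
After append 28 (leaves=[80, 31, 50, 78, 19, 7, 28]):
  L0: [80, 31, 50, 78, 19, 7, 28]
  L1: h(80,31)=(80*31+31)%997=517 h(50,78)=(50*31+78)%997=631 h(19,7)=(19*31+7)%997=596 h(28,28)=(28*31+28)%997=896 -> [517, 631, 596, 896]
  L2: h(517,631)=(517*31+631)%997=706 h(596,896)=(596*31+896)%997=429 -> [706, 429]
  L3: h(706,429)=(706*31+429)%997=381 -> [381]
  root=381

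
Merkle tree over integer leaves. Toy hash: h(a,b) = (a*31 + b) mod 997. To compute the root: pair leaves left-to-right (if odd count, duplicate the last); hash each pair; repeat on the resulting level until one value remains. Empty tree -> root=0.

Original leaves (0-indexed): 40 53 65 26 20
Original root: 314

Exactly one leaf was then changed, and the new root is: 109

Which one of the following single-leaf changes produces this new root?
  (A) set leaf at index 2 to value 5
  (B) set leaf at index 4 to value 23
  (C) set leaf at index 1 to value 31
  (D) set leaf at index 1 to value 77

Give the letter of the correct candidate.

Original leaves: [40, 53, 65, 26, 20]
Target new root: 109
Try each candidate change and compute the resulting root:
Candidate A: set leaf[2] = 5 -> leaves = [40, 53, 5, 26, 20]
  L0: [40, 53, 5, 26, 20]
  L1: h(40,53)=(40*31+53)%997=296 h(5,26)=(5*31+26)%997=181 h(20,20)=(20*31+20)%997=640 -> [296, 181, 640]
  L2: h(296,181)=(296*31+181)%997=384 h(640,640)=(640*31+640)%997=540 -> [384, 540]
  L3: h(384,540)=(384*31+540)%997=480 -> [480]
  root = 480 != target 109
Candidate B: set leaf[4] = 23 -> leaves = [40, 53, 65, 26, 23]
  L0: [40, 53, 65, 26, 23]
  L1: h(40,53)=(40*31+53)%997=296 h(65,26)=(65*31+26)%997=47 h(23,23)=(23*31+23)%997=736 -> [296, 47, 736]
  L2: h(296,47)=(296*31+47)%997=250 h(736,736)=(736*31+736)%997=621 -> [250, 621]
  L3: h(250,621)=(250*31+621)%997=395 -> [395]
  root = 395 != target 109
Candidate C: set leaf[1] = 31 -> leaves = [40, 31, 65, 26, 20]
  L0: [40, 31, 65, 26, 20]
  L1: h(40,31)=(40*31+31)%997=274 h(65,26)=(65*31+26)%997=47 h(20,20)=(20*31+20)%997=640 -> [274, 47, 640]
  L2: h(274,47)=(274*31+47)%997=565 h(640,640)=(640*31+640)%997=540 -> [565, 540]
  L3: h(565,540)=(565*31+540)%997=109 -> [109]
  root = 109 == target 109  ** MATCH **
Candidate D: set leaf[1] = 77 -> leaves = [40, 77, 65, 26, 20]
  L0: [40, 77, 65, 26, 20]
  L1: h(40,77)=(40*31+77)%997=320 h(65,26)=(65*31+26)%997=47 h(20,20)=(20*31+20)%997=640 -> [320, 47, 640]
  L2: h(320,47)=(320*31+47)%997=994 h(640,640)=(640*31+640)%997=540 -> [994, 540]
  L3: h(994,540)=(994*31+540)%997=447 -> [447]
  root = 447 != target 109
Candidate C produces the target root.

Answer: C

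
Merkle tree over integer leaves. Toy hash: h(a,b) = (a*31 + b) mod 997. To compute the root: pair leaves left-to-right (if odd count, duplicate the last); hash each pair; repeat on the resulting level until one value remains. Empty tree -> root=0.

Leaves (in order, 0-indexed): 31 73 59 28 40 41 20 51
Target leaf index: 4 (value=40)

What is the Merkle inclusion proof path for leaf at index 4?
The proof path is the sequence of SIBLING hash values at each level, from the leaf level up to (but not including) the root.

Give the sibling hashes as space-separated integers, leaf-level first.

L0 (leaves): [31, 73, 59, 28, 40, 41, 20, 51], target index=4
L1: h(31,73)=(31*31+73)%997=37 [pair 0] h(59,28)=(59*31+28)%997=860 [pair 1] h(40,41)=(40*31+41)%997=284 [pair 2] h(20,51)=(20*31+51)%997=671 [pair 3] -> [37, 860, 284, 671]
  Sibling for proof at L0: 41
L2: h(37,860)=(37*31+860)%997=13 [pair 0] h(284,671)=(284*31+671)%997=502 [pair 1] -> [13, 502]
  Sibling for proof at L1: 671
L3: h(13,502)=(13*31+502)%997=905 [pair 0] -> [905]
  Sibling for proof at L2: 13
Root: 905
Proof path (sibling hashes from leaf to root): [41, 671, 13]

Answer: 41 671 13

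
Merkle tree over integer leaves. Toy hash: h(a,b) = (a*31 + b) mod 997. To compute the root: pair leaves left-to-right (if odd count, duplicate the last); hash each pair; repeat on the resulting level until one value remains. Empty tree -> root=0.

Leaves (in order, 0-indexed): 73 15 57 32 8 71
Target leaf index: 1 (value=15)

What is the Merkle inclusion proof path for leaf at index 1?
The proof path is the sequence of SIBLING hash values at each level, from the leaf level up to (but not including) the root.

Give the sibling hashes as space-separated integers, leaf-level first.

L0 (leaves): [73, 15, 57, 32, 8, 71], target index=1
L1: h(73,15)=(73*31+15)%997=284 [pair 0] h(57,32)=(57*31+32)%997=802 [pair 1] h(8,71)=(8*31+71)%997=319 [pair 2] -> [284, 802, 319]
  Sibling for proof at L0: 73
L2: h(284,802)=(284*31+802)%997=633 [pair 0] h(319,319)=(319*31+319)%997=238 [pair 1] -> [633, 238]
  Sibling for proof at L1: 802
L3: h(633,238)=(633*31+238)%997=918 [pair 0] -> [918]
  Sibling for proof at L2: 238
Root: 918
Proof path (sibling hashes from leaf to root): [73, 802, 238]

Answer: 73 802 238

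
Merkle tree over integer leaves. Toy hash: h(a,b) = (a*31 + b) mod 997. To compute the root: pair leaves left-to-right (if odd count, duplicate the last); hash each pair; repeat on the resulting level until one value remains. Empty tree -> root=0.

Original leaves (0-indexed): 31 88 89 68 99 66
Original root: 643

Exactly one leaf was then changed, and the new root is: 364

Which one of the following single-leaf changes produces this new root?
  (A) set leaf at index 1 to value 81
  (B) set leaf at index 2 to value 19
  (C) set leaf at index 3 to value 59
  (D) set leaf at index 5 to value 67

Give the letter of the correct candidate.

Original leaves: [31, 88, 89, 68, 99, 66]
Target new root: 364
Try each candidate change and compute the resulting root:
Candidate A: set leaf[1] = 81 -> leaves = [31, 81, 89, 68, 99, 66]
  L0: [31, 81, 89, 68, 99, 66]
  L1: h(31,81)=(31*31+81)%997=45 h(89,68)=(89*31+68)%997=833 h(99,66)=(99*31+66)%997=144 -> [45, 833, 144]
  L2: h(45,833)=(45*31+833)%997=234 h(144,144)=(144*31+144)%997=620 -> [234, 620]
  L3: h(234,620)=(234*31+620)%997=895 -> [895]
  root = 895 != target 364
Candidate B: set leaf[2] = 19 -> leaves = [31, 88, 19, 68, 99, 66]
  L0: [31, 88, 19, 68, 99, 66]
  L1: h(31,88)=(31*31+88)%997=52 h(19,68)=(19*31+68)%997=657 h(99,66)=(99*31+66)%997=144 -> [52, 657, 144]
  L2: h(52,657)=(52*31+657)%997=275 h(144,144)=(144*31+144)%997=620 -> [275, 620]
  L3: h(275,620)=(275*31+620)%997=172 -> [172]
  root = 172 != target 364
Candidate C: set leaf[3] = 59 -> leaves = [31, 88, 89, 59, 99, 66]
  L0: [31, 88, 89, 59, 99, 66]
  L1: h(31,88)=(31*31+88)%997=52 h(89,59)=(89*31+59)%997=824 h(99,66)=(99*31+66)%997=144 -> [52, 824, 144]
  L2: h(52,824)=(52*31+824)%997=442 h(144,144)=(144*31+144)%997=620 -> [442, 620]
  L3: h(442,620)=(442*31+620)%997=364 -> [364]
  root = 364 == target 364  ** MATCH **
Candidate D: set leaf[5] = 67 -> leaves = [31, 88, 89, 68, 99, 67]
  L0: [31, 88, 89, 68, 99, 67]
  L1: h(31,88)=(31*31+88)%997=52 h(89,68)=(89*31+68)%997=833 h(99,67)=(99*31+67)%997=145 -> [52, 833, 145]
  L2: h(52,833)=(52*31+833)%997=451 h(145,145)=(145*31+145)%997=652 -> [451, 652]
  L3: h(451,652)=(451*31+652)%997=675 -> [675]
  root = 675 != target 364
Candidate C produces the target root.

Answer: C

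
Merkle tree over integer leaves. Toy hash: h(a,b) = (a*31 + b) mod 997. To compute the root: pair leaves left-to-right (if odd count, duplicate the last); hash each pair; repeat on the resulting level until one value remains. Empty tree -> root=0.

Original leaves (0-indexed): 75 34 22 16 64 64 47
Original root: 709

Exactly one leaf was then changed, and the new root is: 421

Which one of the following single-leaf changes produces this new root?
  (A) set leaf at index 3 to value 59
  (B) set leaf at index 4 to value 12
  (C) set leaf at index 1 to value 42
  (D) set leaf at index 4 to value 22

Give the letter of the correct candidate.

Original leaves: [75, 34, 22, 16, 64, 64, 47]
Target new root: 421
Try each candidate change and compute the resulting root:
Candidate A: set leaf[3] = 59 -> leaves = [75, 34, 22, 59, 64, 64, 47]
  L0: [75, 34, 22, 59, 64, 64, 47]
  L1: h(75,34)=(75*31+34)%997=365 h(22,59)=(22*31+59)%997=741 h(64,64)=(64*31+64)%997=54 h(47,47)=(47*31+47)%997=507 -> [365, 741, 54, 507]
  L2: h(365,741)=(365*31+741)%997=92 h(54,507)=(54*31+507)%997=187 -> [92, 187]
  L3: h(92,187)=(92*31+187)%997=48 -> [48]
  root = 48 != target 421
Candidate B: set leaf[4] = 12 -> leaves = [75, 34, 22, 16, 12, 64, 47]
  L0: [75, 34, 22, 16, 12, 64, 47]
  L1: h(75,34)=(75*31+34)%997=365 h(22,16)=(22*31+16)%997=698 h(12,64)=(12*31+64)%997=436 h(47,47)=(47*31+47)%997=507 -> [365, 698, 436, 507]
  L2: h(365,698)=(365*31+698)%997=49 h(436,507)=(436*31+507)%997=65 -> [49, 65]
  L3: h(49,65)=(49*31+65)%997=587 -> [587]
  root = 587 != target 421
Candidate C: set leaf[1] = 42 -> leaves = [75, 42, 22, 16, 64, 64, 47]
  L0: [75, 42, 22, 16, 64, 64, 47]
  L1: h(75,42)=(75*31+42)%997=373 h(22,16)=(22*31+16)%997=698 h(64,64)=(64*31+64)%997=54 h(47,47)=(47*31+47)%997=507 -> [373, 698, 54, 507]
  L2: h(373,698)=(373*31+698)%997=297 h(54,507)=(54*31+507)%997=187 -> [297, 187]
  L3: h(297,187)=(297*31+187)%997=421 -> [421]
  root = 421 == target 421  ** MATCH **
Candidate D: set leaf[4] = 22 -> leaves = [75, 34, 22, 16, 22, 64, 47]
  L0: [75, 34, 22, 16, 22, 64, 47]
  L1: h(75,34)=(75*31+34)%997=365 h(22,16)=(22*31+16)%997=698 h(22,64)=(22*31+64)%997=746 h(47,47)=(47*31+47)%997=507 -> [365, 698, 746, 507]
  L2: h(365,698)=(365*31+698)%997=49 h(746,507)=(746*31+507)%997=702 -> [49, 702]
  L3: h(49,702)=(49*31+702)%997=227 -> [227]
  root = 227 != target 421
Candidate C produces the target root.

Answer: C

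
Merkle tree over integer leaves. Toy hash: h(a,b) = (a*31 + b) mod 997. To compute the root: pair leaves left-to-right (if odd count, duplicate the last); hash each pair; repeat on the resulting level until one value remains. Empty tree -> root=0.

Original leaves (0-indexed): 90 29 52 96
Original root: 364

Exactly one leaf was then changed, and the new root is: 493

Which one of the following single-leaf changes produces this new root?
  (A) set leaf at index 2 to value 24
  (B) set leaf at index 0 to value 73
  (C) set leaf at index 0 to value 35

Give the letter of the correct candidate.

Original leaves: [90, 29, 52, 96]
Target new root: 493
Try each candidate change and compute the resulting root:
Candidate A: set leaf[2] = 24 -> leaves = [90, 29, 24, 96]
  L0: [90, 29, 24, 96]
  L1: h(90,29)=(90*31+29)%997=825 h(24,96)=(24*31+96)%997=840 -> [825, 840]
  L2: h(825,840)=(825*31+840)%997=493 -> [493]
  root = 493 == target 493  ** MATCH **
Candidate B: set leaf[0] = 73 -> leaves = [73, 29, 52, 96]
  L0: [73, 29, 52, 96]
  L1: h(73,29)=(73*31+29)%997=298 h(52,96)=(52*31+96)%997=711 -> [298, 711]
  L2: h(298,711)=(298*31+711)%997=976 -> [976]
  root = 976 != target 493
Candidate C: set leaf[0] = 35 -> leaves = [35, 29, 52, 96]
  L0: [35, 29, 52, 96]
  L1: h(35,29)=(35*31+29)%997=117 h(52,96)=(52*31+96)%997=711 -> [117, 711]
  L2: h(117,711)=(117*31+711)%997=350 -> [350]
  root = 350 != target 493
Candidate A produces the target root.

Answer: A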